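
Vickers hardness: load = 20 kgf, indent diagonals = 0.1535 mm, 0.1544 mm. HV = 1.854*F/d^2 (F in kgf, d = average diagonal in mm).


d_avg = (0.1535+0.1544)/2 = 0.15395 mm
HV = 1.854*20/0.15395^2 = 1565

1565


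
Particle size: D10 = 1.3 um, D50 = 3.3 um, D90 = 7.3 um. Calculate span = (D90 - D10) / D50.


Span = (7.3 - 1.3) / 3.3 = 6.0 / 3.3 = 1.818

1.818


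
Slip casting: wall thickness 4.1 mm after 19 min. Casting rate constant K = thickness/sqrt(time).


K = 4.1 / sqrt(19) = 4.1 / 4.3589 = 0.941 mm/min^0.5

0.941


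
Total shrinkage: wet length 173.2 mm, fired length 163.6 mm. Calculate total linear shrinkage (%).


TS = (173.2 - 163.6) / 173.2 * 100 = 5.54%

5.54


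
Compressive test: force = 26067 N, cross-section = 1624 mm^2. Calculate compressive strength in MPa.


CS = 26067 / 1624 = 16.1 MPa

16.1


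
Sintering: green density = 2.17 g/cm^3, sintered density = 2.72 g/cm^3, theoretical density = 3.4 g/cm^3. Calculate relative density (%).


Relative = 2.72 / 3.4 * 100 = 80.0%

80.0


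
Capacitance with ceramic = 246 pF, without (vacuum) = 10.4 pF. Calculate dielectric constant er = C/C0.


er = 246 / 10.4 = 23.65

23.65


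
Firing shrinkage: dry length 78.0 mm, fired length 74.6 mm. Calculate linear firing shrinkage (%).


FS = (78.0 - 74.6) / 78.0 * 100 = 4.36%

4.36


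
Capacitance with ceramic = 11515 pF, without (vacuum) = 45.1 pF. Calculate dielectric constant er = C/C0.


er = 11515 / 45.1 = 255.32

255.32


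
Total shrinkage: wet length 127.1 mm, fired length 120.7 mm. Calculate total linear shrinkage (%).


TS = (127.1 - 120.7) / 127.1 * 100 = 5.04%

5.04


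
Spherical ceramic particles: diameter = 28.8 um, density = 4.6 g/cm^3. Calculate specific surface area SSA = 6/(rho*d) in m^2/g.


SSA = 6 / (4.6 * 28.8) = 0.045 m^2/g

0.045


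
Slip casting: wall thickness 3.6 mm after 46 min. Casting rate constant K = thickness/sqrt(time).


K = 3.6 / sqrt(46) = 3.6 / 6.7823 = 0.531 mm/min^0.5

0.531


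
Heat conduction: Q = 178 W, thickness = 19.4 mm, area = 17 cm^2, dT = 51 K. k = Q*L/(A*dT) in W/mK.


k = 178*19.4/1000/(17/10000*51) = 39.83 W/mK

39.83


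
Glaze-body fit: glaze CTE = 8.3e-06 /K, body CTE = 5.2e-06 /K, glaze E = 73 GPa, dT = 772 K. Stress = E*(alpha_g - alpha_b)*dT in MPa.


Stress = 73*1000*(8.3e-06 - 5.2e-06)*772 = 174.7 MPa

174.7


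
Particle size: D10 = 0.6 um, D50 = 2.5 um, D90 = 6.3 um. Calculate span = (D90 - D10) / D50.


Span = (6.3 - 0.6) / 2.5 = 5.7 / 2.5 = 2.28

2.28


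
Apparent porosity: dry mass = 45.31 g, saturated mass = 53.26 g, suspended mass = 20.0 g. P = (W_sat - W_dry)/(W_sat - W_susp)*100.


P = (53.26 - 45.31) / (53.26 - 20.0) * 100 = 7.95 / 33.26 * 100 = 23.9%

23.9


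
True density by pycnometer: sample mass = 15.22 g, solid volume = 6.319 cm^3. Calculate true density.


TD = 15.22 / 6.319 = 2.409 g/cm^3

2.409


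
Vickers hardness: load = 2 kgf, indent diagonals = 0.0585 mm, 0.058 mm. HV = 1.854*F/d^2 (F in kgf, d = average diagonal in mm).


d_avg = (0.0585+0.058)/2 = 0.05825 mm
HV = 1.854*2/0.05825^2 = 1093

1093


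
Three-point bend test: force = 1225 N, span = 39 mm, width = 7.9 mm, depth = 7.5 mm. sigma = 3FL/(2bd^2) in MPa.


sigma = 3*1225*39/(2*7.9*7.5^2) = 161.3 MPa

161.3


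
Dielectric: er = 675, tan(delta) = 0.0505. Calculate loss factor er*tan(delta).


Loss = 675 * 0.0505 = 34.088

34.088


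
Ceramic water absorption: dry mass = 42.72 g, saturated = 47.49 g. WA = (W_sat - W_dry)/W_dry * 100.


WA = (47.49 - 42.72) / 42.72 * 100 = 11.17%

11.17


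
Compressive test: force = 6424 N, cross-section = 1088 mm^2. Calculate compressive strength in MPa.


CS = 6424 / 1088 = 5.9 MPa

5.9


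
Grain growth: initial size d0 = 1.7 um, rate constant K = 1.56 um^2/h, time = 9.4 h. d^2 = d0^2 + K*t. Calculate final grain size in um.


d^2 = 1.7^2 + 1.56*9.4 = 17.554
d = sqrt(17.554) = 4.19 um

4.19


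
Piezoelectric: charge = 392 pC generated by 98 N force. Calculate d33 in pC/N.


d33 = 392 / 98 = 4.0 pC/N

4.0


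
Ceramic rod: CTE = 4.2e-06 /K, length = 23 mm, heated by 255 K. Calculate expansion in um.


dL = 4.2e-06 * 23 * 255 * 1000 = 24.633 um

24.633


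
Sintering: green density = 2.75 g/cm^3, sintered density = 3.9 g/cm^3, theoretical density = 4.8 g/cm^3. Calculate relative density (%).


Relative = 3.9 / 4.8 * 100 = 81.3%

81.3


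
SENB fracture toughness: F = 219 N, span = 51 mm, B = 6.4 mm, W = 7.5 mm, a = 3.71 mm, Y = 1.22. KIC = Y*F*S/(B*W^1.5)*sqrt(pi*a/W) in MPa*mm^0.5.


KIC = 1.22*219*51/(6.4*7.5^1.5)*sqrt(pi*3.71/7.5) = 129.22

129.22


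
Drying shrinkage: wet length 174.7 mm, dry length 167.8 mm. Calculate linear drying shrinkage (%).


DS = (174.7 - 167.8) / 174.7 * 100 = 3.95%

3.95


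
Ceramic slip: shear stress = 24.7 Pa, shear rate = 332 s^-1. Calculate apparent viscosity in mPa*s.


eta = tau/gamma * 1000 = 24.7/332 * 1000 = 74.4 mPa*s

74.4


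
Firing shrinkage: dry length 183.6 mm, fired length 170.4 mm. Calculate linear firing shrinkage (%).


FS = (183.6 - 170.4) / 183.6 * 100 = 7.19%

7.19


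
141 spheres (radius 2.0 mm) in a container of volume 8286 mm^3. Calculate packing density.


V_sphere = 4/3*pi*2.0^3 = 33.5103 mm^3
Total V = 141*33.5103 = 4724.9523 mm^3
PD = 4724.9523 / 8286 = 0.57

0.57


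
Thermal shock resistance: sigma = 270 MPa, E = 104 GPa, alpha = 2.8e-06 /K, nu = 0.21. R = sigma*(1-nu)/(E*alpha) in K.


R = 270*(1-0.21)/(104*1000*2.8e-06) = 732 K

732


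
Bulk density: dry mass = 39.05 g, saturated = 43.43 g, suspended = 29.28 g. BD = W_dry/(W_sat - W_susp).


BD = 39.05 / (43.43 - 29.28) = 39.05 / 14.15 = 2.76 g/cm^3

2.76


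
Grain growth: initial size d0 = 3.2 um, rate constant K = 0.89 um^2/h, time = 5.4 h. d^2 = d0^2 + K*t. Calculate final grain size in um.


d^2 = 3.2^2 + 0.89*5.4 = 15.046
d = sqrt(15.046) = 3.88 um

3.88


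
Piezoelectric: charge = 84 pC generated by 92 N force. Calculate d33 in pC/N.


d33 = 84 / 92 = 0.9 pC/N

0.9


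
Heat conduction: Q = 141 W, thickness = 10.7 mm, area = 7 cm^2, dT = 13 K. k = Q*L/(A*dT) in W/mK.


k = 141*10.7/1000/(7/10000*13) = 165.79 W/mK

165.79


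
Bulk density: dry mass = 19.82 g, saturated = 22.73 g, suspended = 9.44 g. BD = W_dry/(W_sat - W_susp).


BD = 19.82 / (22.73 - 9.44) = 19.82 / 13.29 = 1.491 g/cm^3

1.491


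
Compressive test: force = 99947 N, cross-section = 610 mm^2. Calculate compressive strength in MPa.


CS = 99947 / 610 = 163.8 MPa

163.8


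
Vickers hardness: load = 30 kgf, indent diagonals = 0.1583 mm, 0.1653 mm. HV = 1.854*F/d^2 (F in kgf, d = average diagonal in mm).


d_avg = (0.1583+0.1653)/2 = 0.1618 mm
HV = 1.854*30/0.1618^2 = 2125

2125


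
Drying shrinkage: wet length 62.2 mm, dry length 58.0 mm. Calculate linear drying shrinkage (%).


DS = (62.2 - 58.0) / 62.2 * 100 = 6.75%

6.75


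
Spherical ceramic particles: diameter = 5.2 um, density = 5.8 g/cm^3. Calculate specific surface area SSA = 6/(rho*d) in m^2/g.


SSA = 6 / (5.8 * 5.2) = 0.199 m^2/g

0.199


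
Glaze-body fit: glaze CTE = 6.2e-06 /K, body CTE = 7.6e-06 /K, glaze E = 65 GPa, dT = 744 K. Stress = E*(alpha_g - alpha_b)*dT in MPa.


Stress = 65*1000*(6.2e-06 - 7.6e-06)*744 = -67.7 MPa

-67.7


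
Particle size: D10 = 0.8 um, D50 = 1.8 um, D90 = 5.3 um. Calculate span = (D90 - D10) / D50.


Span = (5.3 - 0.8) / 1.8 = 4.5 / 1.8 = 2.5

2.5


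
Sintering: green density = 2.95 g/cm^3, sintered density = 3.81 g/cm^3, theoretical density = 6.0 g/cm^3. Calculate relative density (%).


Relative = 3.81 / 6.0 * 100 = 63.5%

63.5


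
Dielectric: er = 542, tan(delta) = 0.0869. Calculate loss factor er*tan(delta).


Loss = 542 * 0.0869 = 47.1

47.1


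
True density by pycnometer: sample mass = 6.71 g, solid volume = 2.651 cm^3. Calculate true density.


TD = 6.71 / 2.651 = 2.531 g/cm^3

2.531


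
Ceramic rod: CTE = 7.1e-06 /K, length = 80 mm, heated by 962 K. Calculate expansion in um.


dL = 7.1e-06 * 80 * 962 * 1000 = 546.416 um

546.416


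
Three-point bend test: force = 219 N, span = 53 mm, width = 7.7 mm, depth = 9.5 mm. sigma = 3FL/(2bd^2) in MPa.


sigma = 3*219*53/(2*7.7*9.5^2) = 25.1 MPa

25.1


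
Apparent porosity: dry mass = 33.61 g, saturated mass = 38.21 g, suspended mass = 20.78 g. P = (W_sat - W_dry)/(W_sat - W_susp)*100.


P = (38.21 - 33.61) / (38.21 - 20.78) * 100 = 4.6 / 17.43 * 100 = 26.4%

26.4


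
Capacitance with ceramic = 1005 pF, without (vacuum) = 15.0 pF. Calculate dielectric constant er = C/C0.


er = 1005 / 15.0 = 67.0

67.0


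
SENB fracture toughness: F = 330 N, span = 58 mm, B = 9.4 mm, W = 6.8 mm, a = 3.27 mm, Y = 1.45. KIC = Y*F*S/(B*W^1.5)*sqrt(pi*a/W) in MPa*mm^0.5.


KIC = 1.45*330*58/(9.4*6.8^1.5)*sqrt(pi*3.27/6.8) = 204.65

204.65


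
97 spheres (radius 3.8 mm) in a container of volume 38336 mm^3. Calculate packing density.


V_sphere = 4/3*pi*3.8^3 = 229.8473 mm^3
Total V = 97*229.8473 = 22295.1881 mm^3
PD = 22295.1881 / 38336 = 0.582

0.582


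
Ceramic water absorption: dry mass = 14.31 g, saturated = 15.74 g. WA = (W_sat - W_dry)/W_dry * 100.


WA = (15.74 - 14.31) / 14.31 * 100 = 9.99%

9.99


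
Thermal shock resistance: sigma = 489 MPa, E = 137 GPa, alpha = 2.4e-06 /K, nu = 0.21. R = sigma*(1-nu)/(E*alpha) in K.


R = 489*(1-0.21)/(137*1000*2.4e-06) = 1175 K

1175


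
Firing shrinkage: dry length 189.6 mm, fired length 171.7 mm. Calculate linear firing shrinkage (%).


FS = (189.6 - 171.7) / 189.6 * 100 = 9.44%

9.44


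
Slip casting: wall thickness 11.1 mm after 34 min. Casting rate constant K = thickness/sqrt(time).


K = 11.1 / sqrt(34) = 11.1 / 5.831 = 1.904 mm/min^0.5

1.904


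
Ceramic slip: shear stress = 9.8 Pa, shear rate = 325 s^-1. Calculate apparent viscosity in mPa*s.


eta = tau/gamma * 1000 = 9.8/325 * 1000 = 30.2 mPa*s

30.2


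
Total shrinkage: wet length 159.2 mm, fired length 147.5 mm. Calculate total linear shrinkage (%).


TS = (159.2 - 147.5) / 159.2 * 100 = 7.35%

7.35


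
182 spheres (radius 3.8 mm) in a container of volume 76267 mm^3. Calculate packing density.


V_sphere = 4/3*pi*3.8^3 = 229.8473 mm^3
Total V = 182*229.8473 = 41832.2086 mm^3
PD = 41832.2086 / 76267 = 0.548

0.548


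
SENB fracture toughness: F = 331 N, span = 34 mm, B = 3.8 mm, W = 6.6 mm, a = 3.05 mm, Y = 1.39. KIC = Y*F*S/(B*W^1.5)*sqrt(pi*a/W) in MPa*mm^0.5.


KIC = 1.39*331*34/(3.8*6.6^1.5)*sqrt(pi*3.05/6.6) = 292.53

292.53


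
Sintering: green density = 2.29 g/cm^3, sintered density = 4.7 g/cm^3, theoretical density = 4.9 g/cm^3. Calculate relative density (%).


Relative = 4.7 / 4.9 * 100 = 95.9%

95.9


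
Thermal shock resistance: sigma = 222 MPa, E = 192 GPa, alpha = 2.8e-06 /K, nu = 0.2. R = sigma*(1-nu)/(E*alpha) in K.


R = 222*(1-0.2)/(192*1000*2.8e-06) = 330 K

330


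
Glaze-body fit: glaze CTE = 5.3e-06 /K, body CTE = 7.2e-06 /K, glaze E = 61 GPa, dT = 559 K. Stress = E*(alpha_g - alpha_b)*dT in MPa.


Stress = 61*1000*(5.3e-06 - 7.2e-06)*559 = -64.8 MPa

-64.8


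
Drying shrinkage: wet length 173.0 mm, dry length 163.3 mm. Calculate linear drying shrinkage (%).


DS = (173.0 - 163.3) / 173.0 * 100 = 5.61%

5.61


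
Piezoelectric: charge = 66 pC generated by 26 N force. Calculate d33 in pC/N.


d33 = 66 / 26 = 2.5 pC/N

2.5


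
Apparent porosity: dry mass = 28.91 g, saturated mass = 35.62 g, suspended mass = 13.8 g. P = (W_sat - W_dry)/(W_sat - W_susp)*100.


P = (35.62 - 28.91) / (35.62 - 13.8) * 100 = 6.71 / 21.82 * 100 = 30.8%

30.8


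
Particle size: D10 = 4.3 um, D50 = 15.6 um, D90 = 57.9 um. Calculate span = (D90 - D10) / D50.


Span = (57.9 - 4.3) / 15.6 = 53.6 / 15.6 = 3.436

3.436


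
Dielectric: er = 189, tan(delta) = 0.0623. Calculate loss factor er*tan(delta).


Loss = 189 * 0.0623 = 11.775

11.775


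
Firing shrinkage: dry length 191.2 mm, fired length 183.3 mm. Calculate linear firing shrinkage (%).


FS = (191.2 - 183.3) / 191.2 * 100 = 4.13%

4.13


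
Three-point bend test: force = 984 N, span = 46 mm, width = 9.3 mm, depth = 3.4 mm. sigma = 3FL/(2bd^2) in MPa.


sigma = 3*984*46/(2*9.3*3.4^2) = 631.5 MPa

631.5


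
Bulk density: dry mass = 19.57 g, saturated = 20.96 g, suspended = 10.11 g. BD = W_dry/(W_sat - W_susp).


BD = 19.57 / (20.96 - 10.11) = 19.57 / 10.85 = 1.804 g/cm^3

1.804


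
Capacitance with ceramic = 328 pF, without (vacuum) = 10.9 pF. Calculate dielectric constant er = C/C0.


er = 328 / 10.9 = 30.09

30.09


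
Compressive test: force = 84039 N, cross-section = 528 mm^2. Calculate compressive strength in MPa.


CS = 84039 / 528 = 159.2 MPa

159.2


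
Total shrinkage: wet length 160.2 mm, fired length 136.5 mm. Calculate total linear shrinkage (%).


TS = (160.2 - 136.5) / 160.2 * 100 = 14.79%

14.79


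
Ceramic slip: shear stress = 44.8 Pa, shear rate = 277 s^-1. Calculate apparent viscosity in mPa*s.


eta = tau/gamma * 1000 = 44.8/277 * 1000 = 161.7 mPa*s

161.7


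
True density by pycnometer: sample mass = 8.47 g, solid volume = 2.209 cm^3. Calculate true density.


TD = 8.47 / 2.209 = 3.834 g/cm^3

3.834


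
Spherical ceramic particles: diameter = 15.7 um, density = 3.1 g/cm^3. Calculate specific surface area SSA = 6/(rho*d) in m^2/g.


SSA = 6 / (3.1 * 15.7) = 0.123 m^2/g

0.123


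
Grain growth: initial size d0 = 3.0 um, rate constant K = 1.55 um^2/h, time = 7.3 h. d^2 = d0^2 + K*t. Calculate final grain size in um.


d^2 = 3.0^2 + 1.55*7.3 = 20.315
d = sqrt(20.315) = 4.51 um

4.51


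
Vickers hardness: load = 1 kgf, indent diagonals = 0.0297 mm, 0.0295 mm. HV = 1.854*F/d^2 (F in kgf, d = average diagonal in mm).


d_avg = (0.0297+0.0295)/2 = 0.0296 mm
HV = 1.854*1/0.0296^2 = 2116

2116


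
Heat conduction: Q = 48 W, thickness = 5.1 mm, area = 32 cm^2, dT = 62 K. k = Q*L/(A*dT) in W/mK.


k = 48*5.1/1000/(32/10000*62) = 1.23 W/mK

1.23


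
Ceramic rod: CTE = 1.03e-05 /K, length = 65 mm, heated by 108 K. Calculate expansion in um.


dL = 1.03e-05 * 65 * 108 * 1000 = 72.306 um

72.306


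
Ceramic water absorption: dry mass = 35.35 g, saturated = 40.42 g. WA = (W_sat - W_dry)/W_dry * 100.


WA = (40.42 - 35.35) / 35.35 * 100 = 14.34%

14.34


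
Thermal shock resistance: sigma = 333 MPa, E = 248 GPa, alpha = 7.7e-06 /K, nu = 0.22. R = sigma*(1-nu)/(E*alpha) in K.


R = 333*(1-0.22)/(248*1000*7.7e-06) = 136 K

136


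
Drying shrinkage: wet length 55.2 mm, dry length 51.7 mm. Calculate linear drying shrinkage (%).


DS = (55.2 - 51.7) / 55.2 * 100 = 6.34%

6.34


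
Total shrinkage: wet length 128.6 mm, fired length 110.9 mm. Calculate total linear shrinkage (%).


TS = (128.6 - 110.9) / 128.6 * 100 = 13.76%

13.76


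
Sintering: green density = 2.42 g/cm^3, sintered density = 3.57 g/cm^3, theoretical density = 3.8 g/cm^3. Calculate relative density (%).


Relative = 3.57 / 3.8 * 100 = 93.9%

93.9


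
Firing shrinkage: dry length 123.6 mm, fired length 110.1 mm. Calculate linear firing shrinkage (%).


FS = (123.6 - 110.1) / 123.6 * 100 = 10.92%

10.92


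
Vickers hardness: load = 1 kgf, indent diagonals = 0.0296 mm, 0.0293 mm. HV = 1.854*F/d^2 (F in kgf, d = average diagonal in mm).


d_avg = (0.0296+0.0293)/2 = 0.02945 mm
HV = 1.854*1/0.02945^2 = 2138

2138


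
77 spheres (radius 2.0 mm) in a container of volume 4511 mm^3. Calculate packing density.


V_sphere = 4/3*pi*2.0^3 = 33.5103 mm^3
Total V = 77*33.5103 = 2580.2931 mm^3
PD = 2580.2931 / 4511 = 0.572

0.572


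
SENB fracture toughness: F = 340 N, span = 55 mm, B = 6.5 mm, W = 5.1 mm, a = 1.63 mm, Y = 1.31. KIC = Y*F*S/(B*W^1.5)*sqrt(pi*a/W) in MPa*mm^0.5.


KIC = 1.31*340*55/(6.5*5.1^1.5)*sqrt(pi*1.63/5.1) = 327.89

327.89


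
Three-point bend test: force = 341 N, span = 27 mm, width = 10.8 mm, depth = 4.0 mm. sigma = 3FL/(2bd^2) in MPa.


sigma = 3*341*27/(2*10.8*4.0^2) = 79.9 MPa

79.9


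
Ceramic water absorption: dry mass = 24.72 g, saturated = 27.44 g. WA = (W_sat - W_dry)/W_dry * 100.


WA = (27.44 - 24.72) / 24.72 * 100 = 11.0%

11.0


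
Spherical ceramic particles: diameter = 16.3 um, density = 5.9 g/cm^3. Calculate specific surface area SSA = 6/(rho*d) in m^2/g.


SSA = 6 / (5.9 * 16.3) = 0.062 m^2/g

0.062


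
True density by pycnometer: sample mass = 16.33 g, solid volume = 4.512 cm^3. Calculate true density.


TD = 16.33 / 4.512 = 3.619 g/cm^3

3.619


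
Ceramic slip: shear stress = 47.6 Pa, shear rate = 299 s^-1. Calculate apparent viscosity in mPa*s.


eta = tau/gamma * 1000 = 47.6/299 * 1000 = 159.2 mPa*s

159.2


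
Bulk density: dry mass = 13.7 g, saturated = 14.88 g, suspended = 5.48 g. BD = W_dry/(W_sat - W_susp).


BD = 13.7 / (14.88 - 5.48) = 13.7 / 9.4 = 1.457 g/cm^3

1.457


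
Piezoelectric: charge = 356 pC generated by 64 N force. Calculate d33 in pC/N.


d33 = 356 / 64 = 5.6 pC/N

5.6


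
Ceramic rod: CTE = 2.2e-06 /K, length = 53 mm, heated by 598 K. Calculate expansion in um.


dL = 2.2e-06 * 53 * 598 * 1000 = 69.727 um

69.727


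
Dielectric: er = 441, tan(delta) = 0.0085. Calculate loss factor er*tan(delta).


Loss = 441 * 0.0085 = 3.749

3.749


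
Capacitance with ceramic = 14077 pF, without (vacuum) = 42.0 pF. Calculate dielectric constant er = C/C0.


er = 14077 / 42.0 = 335.17

335.17


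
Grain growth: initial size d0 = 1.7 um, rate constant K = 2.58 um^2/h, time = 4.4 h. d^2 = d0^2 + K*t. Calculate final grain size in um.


d^2 = 1.7^2 + 2.58*4.4 = 14.242
d = sqrt(14.242) = 3.77 um

3.77


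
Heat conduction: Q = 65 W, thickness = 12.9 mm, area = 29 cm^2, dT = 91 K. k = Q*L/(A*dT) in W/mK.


k = 65*12.9/1000/(29/10000*91) = 3.18 W/mK

3.18


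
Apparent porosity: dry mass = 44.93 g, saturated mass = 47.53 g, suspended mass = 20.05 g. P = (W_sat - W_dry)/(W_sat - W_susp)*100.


P = (47.53 - 44.93) / (47.53 - 20.05) * 100 = 2.6 / 27.48 * 100 = 9.5%

9.5


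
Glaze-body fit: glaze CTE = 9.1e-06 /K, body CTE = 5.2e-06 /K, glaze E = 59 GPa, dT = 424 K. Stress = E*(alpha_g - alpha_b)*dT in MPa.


Stress = 59*1000*(9.1e-06 - 5.2e-06)*424 = 97.6 MPa

97.6


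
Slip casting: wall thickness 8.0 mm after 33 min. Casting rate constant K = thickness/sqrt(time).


K = 8.0 / sqrt(33) = 8.0 / 5.7446 = 1.393 mm/min^0.5

1.393


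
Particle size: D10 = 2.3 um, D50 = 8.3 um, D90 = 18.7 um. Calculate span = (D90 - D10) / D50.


Span = (18.7 - 2.3) / 8.3 = 16.4 / 8.3 = 1.976

1.976


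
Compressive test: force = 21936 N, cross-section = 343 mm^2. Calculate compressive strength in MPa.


CS = 21936 / 343 = 64.0 MPa

64.0


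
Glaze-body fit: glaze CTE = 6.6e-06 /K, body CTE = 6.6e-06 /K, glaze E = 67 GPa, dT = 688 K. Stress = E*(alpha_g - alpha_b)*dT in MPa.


Stress = 67*1000*(6.6e-06 - 6.6e-06)*688 = 0.0 MPa

0.0


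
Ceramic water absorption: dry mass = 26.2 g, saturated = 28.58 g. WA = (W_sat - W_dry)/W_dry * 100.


WA = (28.58 - 26.2) / 26.2 * 100 = 9.08%

9.08


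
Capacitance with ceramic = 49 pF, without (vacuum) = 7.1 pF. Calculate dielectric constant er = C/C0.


er = 49 / 7.1 = 6.9

6.9


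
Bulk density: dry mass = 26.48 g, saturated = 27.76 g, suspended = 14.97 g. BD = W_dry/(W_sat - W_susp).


BD = 26.48 / (27.76 - 14.97) = 26.48 / 12.79 = 2.07 g/cm^3

2.07


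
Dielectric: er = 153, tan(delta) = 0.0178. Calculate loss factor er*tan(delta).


Loss = 153 * 0.0178 = 2.723

2.723


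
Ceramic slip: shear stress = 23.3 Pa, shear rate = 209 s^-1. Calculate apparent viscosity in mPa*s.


eta = tau/gamma * 1000 = 23.3/209 * 1000 = 111.5 mPa*s

111.5


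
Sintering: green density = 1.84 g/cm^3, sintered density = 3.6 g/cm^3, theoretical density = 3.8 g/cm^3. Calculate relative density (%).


Relative = 3.6 / 3.8 * 100 = 94.7%

94.7


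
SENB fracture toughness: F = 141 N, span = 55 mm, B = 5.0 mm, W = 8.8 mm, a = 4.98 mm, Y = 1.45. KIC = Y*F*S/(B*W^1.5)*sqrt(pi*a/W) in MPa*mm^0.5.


KIC = 1.45*141*55/(5.0*8.8^1.5)*sqrt(pi*4.98/8.8) = 114.87

114.87


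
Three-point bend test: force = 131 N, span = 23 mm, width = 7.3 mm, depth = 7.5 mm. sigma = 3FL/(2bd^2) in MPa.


sigma = 3*131*23/(2*7.3*7.5^2) = 11.0 MPa

11.0


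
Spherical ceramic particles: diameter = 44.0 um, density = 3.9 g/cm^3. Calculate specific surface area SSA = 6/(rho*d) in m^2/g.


SSA = 6 / (3.9 * 44.0) = 0.035 m^2/g

0.035


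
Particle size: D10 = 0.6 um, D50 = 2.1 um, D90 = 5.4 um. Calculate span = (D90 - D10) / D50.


Span = (5.4 - 0.6) / 2.1 = 4.8 / 2.1 = 2.286

2.286


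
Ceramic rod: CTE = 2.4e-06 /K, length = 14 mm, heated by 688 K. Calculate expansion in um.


dL = 2.4e-06 * 14 * 688 * 1000 = 23.117 um

23.117


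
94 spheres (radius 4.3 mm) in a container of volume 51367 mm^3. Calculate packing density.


V_sphere = 4/3*pi*4.3^3 = 333.0381 mm^3
Total V = 94*333.0381 = 31305.5814 mm^3
PD = 31305.5814 / 51367 = 0.609

0.609


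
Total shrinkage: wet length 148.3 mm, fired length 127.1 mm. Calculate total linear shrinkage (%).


TS = (148.3 - 127.1) / 148.3 * 100 = 14.3%

14.3


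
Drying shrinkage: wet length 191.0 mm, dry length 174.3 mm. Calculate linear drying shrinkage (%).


DS = (191.0 - 174.3) / 191.0 * 100 = 8.74%

8.74


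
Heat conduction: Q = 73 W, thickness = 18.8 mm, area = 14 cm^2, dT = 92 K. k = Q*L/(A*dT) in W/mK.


k = 73*18.8/1000/(14/10000*92) = 10.66 W/mK

10.66


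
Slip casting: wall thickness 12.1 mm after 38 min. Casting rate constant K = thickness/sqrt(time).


K = 12.1 / sqrt(38) = 12.1 / 6.1644 = 1.963 mm/min^0.5

1.963


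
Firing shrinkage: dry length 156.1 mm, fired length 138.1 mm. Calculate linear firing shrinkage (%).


FS = (156.1 - 138.1) / 156.1 * 100 = 11.53%

11.53


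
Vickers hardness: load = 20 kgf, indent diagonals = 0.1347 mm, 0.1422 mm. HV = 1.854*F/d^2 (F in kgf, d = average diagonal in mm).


d_avg = (0.1347+0.1422)/2 = 0.13845 mm
HV = 1.854*20/0.13845^2 = 1934

1934


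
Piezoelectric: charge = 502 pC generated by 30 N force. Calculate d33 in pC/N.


d33 = 502 / 30 = 16.7 pC/N

16.7


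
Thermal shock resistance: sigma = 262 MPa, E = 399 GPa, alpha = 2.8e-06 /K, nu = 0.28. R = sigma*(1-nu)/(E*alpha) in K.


R = 262*(1-0.28)/(399*1000*2.8e-06) = 169 K

169


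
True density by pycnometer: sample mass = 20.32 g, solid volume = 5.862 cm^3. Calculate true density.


TD = 20.32 / 5.862 = 3.466 g/cm^3

3.466


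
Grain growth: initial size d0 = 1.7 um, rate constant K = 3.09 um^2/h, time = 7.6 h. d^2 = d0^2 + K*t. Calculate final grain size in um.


d^2 = 1.7^2 + 3.09*7.6 = 26.374
d = sqrt(26.374) = 5.14 um

5.14


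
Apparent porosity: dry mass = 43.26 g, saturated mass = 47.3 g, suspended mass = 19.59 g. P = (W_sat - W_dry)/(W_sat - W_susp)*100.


P = (47.3 - 43.26) / (47.3 - 19.59) * 100 = 4.04 / 27.71 * 100 = 14.6%

14.6


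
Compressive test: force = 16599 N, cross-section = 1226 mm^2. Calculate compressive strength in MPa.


CS = 16599 / 1226 = 13.5 MPa

13.5


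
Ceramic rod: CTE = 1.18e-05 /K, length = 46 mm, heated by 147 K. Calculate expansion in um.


dL = 1.18e-05 * 46 * 147 * 1000 = 79.792 um

79.792


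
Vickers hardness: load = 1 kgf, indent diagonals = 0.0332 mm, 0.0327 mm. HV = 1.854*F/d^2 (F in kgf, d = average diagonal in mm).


d_avg = (0.0332+0.0327)/2 = 0.03295 mm
HV = 1.854*1/0.03295^2 = 1708

1708


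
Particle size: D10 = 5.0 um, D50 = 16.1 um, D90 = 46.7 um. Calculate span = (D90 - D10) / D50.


Span = (46.7 - 5.0) / 16.1 = 41.7 / 16.1 = 2.59

2.59


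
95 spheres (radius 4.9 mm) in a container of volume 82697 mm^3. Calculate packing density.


V_sphere = 4/3*pi*4.9^3 = 492.807 mm^3
Total V = 95*492.807 = 46816.665 mm^3
PD = 46816.665 / 82697 = 0.566

0.566


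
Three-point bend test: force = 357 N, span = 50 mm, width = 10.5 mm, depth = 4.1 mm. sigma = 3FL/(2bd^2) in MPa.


sigma = 3*357*50/(2*10.5*4.1^2) = 151.7 MPa

151.7


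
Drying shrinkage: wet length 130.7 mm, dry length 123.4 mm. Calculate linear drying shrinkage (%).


DS = (130.7 - 123.4) / 130.7 * 100 = 5.59%

5.59


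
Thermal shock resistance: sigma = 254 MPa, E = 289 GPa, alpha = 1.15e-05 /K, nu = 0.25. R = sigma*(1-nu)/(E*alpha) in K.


R = 254*(1-0.25)/(289*1000*1.15e-05) = 57 K

57


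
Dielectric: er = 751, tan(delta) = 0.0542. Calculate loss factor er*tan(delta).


Loss = 751 * 0.0542 = 40.704

40.704


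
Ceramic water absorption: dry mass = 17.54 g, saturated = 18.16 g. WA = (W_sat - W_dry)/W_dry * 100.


WA = (18.16 - 17.54) / 17.54 * 100 = 3.53%

3.53


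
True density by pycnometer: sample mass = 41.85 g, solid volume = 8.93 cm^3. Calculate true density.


TD = 41.85 / 8.93 = 4.686 g/cm^3

4.686


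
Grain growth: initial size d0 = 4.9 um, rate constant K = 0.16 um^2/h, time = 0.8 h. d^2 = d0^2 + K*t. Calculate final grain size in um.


d^2 = 4.9^2 + 0.16*0.8 = 24.138
d = sqrt(24.138) = 4.91 um

4.91


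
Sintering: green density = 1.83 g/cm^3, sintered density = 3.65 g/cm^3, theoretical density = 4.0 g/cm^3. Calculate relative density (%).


Relative = 3.65 / 4.0 * 100 = 91.3%

91.3


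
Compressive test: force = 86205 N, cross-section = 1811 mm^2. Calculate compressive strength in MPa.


CS = 86205 / 1811 = 47.6 MPa

47.6


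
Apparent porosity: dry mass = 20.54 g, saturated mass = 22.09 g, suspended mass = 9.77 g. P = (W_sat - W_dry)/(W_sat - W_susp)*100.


P = (22.09 - 20.54) / (22.09 - 9.77) * 100 = 1.55 / 12.32 * 100 = 12.6%

12.6


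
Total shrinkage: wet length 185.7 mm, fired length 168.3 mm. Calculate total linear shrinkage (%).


TS = (185.7 - 168.3) / 185.7 * 100 = 9.37%

9.37


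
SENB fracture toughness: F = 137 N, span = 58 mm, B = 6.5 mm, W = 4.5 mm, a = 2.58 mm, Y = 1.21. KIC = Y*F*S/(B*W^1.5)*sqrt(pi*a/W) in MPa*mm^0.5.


KIC = 1.21*137*58/(6.5*4.5^1.5)*sqrt(pi*2.58/4.5) = 207.96

207.96


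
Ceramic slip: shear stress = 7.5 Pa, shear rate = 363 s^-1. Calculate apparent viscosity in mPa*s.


eta = tau/gamma * 1000 = 7.5/363 * 1000 = 20.7 mPa*s

20.7


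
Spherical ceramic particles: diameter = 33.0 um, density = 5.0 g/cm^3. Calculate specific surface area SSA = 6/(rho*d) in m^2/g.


SSA = 6 / (5.0 * 33.0) = 0.036 m^2/g

0.036


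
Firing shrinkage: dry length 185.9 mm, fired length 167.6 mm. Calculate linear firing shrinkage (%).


FS = (185.9 - 167.6) / 185.9 * 100 = 9.84%

9.84


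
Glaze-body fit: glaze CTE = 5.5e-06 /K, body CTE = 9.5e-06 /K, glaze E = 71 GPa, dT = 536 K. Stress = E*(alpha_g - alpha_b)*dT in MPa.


Stress = 71*1000*(5.5e-06 - 9.5e-06)*536 = -152.2 MPa

-152.2


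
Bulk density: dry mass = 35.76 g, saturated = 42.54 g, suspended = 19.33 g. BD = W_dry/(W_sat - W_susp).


BD = 35.76 / (42.54 - 19.33) = 35.76 / 23.21 = 1.541 g/cm^3

1.541


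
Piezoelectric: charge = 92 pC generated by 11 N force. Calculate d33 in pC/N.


d33 = 92 / 11 = 8.4 pC/N

8.4


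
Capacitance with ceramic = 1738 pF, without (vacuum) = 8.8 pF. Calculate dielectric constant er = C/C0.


er = 1738 / 8.8 = 197.5

197.5


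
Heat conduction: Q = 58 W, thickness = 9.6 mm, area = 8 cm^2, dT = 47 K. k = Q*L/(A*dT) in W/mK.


k = 58*9.6/1000/(8/10000*47) = 14.81 W/mK

14.81


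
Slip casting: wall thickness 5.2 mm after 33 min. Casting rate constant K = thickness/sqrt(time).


K = 5.2 / sqrt(33) = 5.2 / 5.7446 = 0.905 mm/min^0.5

0.905


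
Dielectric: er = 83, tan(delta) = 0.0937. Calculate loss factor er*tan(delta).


Loss = 83 * 0.0937 = 7.777

7.777


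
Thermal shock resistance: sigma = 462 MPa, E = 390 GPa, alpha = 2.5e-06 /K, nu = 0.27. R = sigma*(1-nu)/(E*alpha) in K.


R = 462*(1-0.27)/(390*1000*2.5e-06) = 346 K

346


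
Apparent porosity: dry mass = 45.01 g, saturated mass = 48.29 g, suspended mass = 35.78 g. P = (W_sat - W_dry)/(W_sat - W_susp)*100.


P = (48.29 - 45.01) / (48.29 - 35.78) * 100 = 3.28 / 12.51 * 100 = 26.2%

26.2


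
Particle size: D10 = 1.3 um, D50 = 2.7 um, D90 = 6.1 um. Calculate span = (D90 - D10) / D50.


Span = (6.1 - 1.3) / 2.7 = 4.8 / 2.7 = 1.778

1.778


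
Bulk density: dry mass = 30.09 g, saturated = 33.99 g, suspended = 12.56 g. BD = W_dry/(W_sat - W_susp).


BD = 30.09 / (33.99 - 12.56) = 30.09 / 21.43 = 1.404 g/cm^3

1.404


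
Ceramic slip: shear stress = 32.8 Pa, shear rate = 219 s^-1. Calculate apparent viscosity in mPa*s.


eta = tau/gamma * 1000 = 32.8/219 * 1000 = 149.8 mPa*s

149.8


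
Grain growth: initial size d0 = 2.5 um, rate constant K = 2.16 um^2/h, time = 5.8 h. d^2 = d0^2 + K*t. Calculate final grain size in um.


d^2 = 2.5^2 + 2.16*5.8 = 18.778
d = sqrt(18.778) = 4.33 um

4.33


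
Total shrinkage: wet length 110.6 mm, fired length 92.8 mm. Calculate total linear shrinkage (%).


TS = (110.6 - 92.8) / 110.6 * 100 = 16.09%

16.09


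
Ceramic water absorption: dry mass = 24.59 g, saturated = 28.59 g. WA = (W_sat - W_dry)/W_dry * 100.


WA = (28.59 - 24.59) / 24.59 * 100 = 16.27%

16.27


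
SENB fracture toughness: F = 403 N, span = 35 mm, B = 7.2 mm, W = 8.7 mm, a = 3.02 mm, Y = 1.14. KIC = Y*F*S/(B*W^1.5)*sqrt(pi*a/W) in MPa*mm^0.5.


KIC = 1.14*403*35/(7.2*8.7^1.5)*sqrt(pi*3.02/8.7) = 90.88

90.88


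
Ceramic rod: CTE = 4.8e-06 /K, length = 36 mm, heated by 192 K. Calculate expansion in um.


dL = 4.8e-06 * 36 * 192 * 1000 = 33.178 um

33.178


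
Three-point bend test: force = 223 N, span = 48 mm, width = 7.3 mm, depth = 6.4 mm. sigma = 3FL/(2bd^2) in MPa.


sigma = 3*223*48/(2*7.3*6.4^2) = 53.7 MPa

53.7


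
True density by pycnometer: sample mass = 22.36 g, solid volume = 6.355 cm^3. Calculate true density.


TD = 22.36 / 6.355 = 3.518 g/cm^3

3.518


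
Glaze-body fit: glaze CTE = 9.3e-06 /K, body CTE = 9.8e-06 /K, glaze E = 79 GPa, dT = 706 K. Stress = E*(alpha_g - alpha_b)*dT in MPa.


Stress = 79*1000*(9.3e-06 - 9.8e-06)*706 = -27.9 MPa

-27.9


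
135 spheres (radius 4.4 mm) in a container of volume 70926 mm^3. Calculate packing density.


V_sphere = 4/3*pi*4.4^3 = 356.8179 mm^3
Total V = 135*356.8179 = 48170.4165 mm^3
PD = 48170.4165 / 70926 = 0.679

0.679


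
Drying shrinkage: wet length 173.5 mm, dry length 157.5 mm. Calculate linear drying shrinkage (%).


DS = (173.5 - 157.5) / 173.5 * 100 = 9.22%

9.22


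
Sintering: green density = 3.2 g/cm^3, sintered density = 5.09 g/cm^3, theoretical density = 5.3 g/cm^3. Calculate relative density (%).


Relative = 5.09 / 5.3 * 100 = 96.0%

96.0


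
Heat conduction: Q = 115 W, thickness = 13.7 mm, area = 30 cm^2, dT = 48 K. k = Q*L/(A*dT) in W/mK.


k = 115*13.7/1000/(30/10000*48) = 10.94 W/mK

10.94


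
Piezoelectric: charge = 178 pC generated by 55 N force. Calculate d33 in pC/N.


d33 = 178 / 55 = 3.2 pC/N

3.2


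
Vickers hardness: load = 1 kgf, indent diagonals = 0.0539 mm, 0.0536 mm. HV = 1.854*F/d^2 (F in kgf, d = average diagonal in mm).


d_avg = (0.0539+0.0536)/2 = 0.05375 mm
HV = 1.854*1/0.05375^2 = 642

642


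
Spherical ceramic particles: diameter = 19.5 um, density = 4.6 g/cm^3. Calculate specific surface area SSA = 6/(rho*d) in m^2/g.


SSA = 6 / (4.6 * 19.5) = 0.067 m^2/g

0.067


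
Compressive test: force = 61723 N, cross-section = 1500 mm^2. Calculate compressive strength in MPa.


CS = 61723 / 1500 = 41.1 MPa

41.1


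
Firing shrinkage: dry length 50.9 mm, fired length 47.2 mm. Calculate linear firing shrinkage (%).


FS = (50.9 - 47.2) / 50.9 * 100 = 7.27%

7.27


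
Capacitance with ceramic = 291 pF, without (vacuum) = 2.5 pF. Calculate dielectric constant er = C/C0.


er = 291 / 2.5 = 116.4

116.4


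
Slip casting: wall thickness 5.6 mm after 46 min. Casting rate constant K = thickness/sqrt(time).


K = 5.6 / sqrt(46) = 5.6 / 6.7823 = 0.826 mm/min^0.5

0.826


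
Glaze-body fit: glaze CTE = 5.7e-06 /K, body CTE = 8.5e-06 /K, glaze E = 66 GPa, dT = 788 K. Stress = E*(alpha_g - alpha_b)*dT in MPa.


Stress = 66*1000*(5.7e-06 - 8.5e-06)*788 = -145.6 MPa

-145.6


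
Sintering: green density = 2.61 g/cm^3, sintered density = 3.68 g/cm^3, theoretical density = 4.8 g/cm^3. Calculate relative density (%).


Relative = 3.68 / 4.8 * 100 = 76.7%

76.7


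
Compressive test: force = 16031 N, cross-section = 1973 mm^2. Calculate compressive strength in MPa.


CS = 16031 / 1973 = 8.1 MPa

8.1


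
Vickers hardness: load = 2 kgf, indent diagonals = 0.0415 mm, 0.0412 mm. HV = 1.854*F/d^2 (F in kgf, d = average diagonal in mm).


d_avg = (0.0415+0.0412)/2 = 0.04135 mm
HV = 1.854*2/0.04135^2 = 2169

2169


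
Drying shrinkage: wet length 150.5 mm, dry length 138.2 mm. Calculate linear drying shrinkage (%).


DS = (150.5 - 138.2) / 150.5 * 100 = 8.17%

8.17


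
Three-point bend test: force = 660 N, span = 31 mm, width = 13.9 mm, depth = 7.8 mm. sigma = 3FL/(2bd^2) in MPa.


sigma = 3*660*31/(2*13.9*7.8^2) = 36.3 MPa

36.3


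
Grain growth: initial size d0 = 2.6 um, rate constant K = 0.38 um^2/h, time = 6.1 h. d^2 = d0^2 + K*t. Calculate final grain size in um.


d^2 = 2.6^2 + 0.38*6.1 = 9.078
d = sqrt(9.078) = 3.01 um

3.01


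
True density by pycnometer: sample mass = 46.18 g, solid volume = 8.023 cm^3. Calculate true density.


TD = 46.18 / 8.023 = 5.756 g/cm^3

5.756


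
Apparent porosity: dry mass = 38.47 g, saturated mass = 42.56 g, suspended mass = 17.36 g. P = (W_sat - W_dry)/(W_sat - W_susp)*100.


P = (42.56 - 38.47) / (42.56 - 17.36) * 100 = 4.09 / 25.2 * 100 = 16.2%

16.2


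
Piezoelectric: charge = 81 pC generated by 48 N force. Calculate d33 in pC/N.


d33 = 81 / 48 = 1.7 pC/N

1.7


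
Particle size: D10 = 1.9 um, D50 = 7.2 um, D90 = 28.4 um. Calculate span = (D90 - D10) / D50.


Span = (28.4 - 1.9) / 7.2 = 26.5 / 7.2 = 3.681

3.681


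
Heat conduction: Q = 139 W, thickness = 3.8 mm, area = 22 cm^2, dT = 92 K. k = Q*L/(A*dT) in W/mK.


k = 139*3.8/1000/(22/10000*92) = 2.61 W/mK

2.61


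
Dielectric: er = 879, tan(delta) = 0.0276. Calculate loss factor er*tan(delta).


Loss = 879 * 0.0276 = 24.26

24.26


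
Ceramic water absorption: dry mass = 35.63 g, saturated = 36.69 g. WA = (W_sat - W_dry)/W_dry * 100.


WA = (36.69 - 35.63) / 35.63 * 100 = 2.98%

2.98


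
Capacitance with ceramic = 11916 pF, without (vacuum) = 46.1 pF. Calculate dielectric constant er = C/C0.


er = 11916 / 46.1 = 258.48

258.48


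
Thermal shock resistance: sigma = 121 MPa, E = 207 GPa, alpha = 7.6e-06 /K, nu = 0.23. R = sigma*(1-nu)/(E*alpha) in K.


R = 121*(1-0.23)/(207*1000*7.6e-06) = 59 K

59


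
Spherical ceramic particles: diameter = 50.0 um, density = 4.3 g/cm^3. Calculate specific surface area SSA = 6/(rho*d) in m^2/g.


SSA = 6 / (4.3 * 50.0) = 0.028 m^2/g

0.028


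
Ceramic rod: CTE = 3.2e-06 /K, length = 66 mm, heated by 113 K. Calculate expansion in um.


dL = 3.2e-06 * 66 * 113 * 1000 = 23.866 um

23.866


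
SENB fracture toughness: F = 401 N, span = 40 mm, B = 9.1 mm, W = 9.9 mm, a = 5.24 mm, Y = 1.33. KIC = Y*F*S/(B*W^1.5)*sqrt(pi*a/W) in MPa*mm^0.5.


KIC = 1.33*401*40/(9.1*9.9^1.5)*sqrt(pi*5.24/9.9) = 97.05

97.05


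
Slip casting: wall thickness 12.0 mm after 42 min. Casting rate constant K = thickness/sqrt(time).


K = 12.0 / sqrt(42) = 12.0 / 6.4807 = 1.852 mm/min^0.5

1.852


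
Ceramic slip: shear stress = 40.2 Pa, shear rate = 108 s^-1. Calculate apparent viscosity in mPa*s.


eta = tau/gamma * 1000 = 40.2/108 * 1000 = 372.2 mPa*s

372.2


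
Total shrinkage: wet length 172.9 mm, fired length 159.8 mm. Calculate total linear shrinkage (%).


TS = (172.9 - 159.8) / 172.9 * 100 = 7.58%

7.58


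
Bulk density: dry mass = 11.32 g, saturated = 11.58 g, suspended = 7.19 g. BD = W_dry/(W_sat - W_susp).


BD = 11.32 / (11.58 - 7.19) = 11.32 / 4.39 = 2.579 g/cm^3

2.579


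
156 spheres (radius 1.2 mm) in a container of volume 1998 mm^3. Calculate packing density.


V_sphere = 4/3*pi*1.2^3 = 7.2382 mm^3
Total V = 156*7.2382 = 1129.1592 mm^3
PD = 1129.1592 / 1998 = 0.565

0.565


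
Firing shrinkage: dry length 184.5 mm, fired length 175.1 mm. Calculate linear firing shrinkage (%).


FS = (184.5 - 175.1) / 184.5 * 100 = 5.09%

5.09


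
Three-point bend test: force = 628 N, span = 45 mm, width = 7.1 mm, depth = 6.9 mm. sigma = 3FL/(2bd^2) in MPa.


sigma = 3*628*45/(2*7.1*6.9^2) = 125.4 MPa

125.4


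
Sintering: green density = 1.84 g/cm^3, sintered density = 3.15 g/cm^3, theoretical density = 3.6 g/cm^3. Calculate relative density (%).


Relative = 3.15 / 3.6 * 100 = 87.5%

87.5


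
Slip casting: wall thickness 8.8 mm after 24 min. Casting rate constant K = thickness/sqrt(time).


K = 8.8 / sqrt(24) = 8.8 / 4.899 = 1.796 mm/min^0.5

1.796


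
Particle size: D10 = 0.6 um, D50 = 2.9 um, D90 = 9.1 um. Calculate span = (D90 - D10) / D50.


Span = (9.1 - 0.6) / 2.9 = 8.5 / 2.9 = 2.931

2.931


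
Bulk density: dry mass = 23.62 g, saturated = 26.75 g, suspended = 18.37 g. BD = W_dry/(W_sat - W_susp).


BD = 23.62 / (26.75 - 18.37) = 23.62 / 8.38 = 2.819 g/cm^3

2.819


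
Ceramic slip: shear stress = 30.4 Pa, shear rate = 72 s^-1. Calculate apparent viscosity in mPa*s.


eta = tau/gamma * 1000 = 30.4/72 * 1000 = 422.2 mPa*s

422.2


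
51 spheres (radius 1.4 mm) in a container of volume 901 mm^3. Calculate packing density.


V_sphere = 4/3*pi*1.4^3 = 11.494 mm^3
Total V = 51*11.494 = 586.194 mm^3
PD = 586.194 / 901 = 0.651

0.651


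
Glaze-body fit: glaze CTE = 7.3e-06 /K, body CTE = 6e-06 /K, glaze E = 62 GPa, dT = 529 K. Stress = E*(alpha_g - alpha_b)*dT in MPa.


Stress = 62*1000*(7.3e-06 - 6e-06)*529 = 42.6 MPa

42.6


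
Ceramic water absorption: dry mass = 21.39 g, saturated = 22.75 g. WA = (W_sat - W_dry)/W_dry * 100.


WA = (22.75 - 21.39) / 21.39 * 100 = 6.36%

6.36


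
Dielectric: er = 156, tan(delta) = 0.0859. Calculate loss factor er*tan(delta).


Loss = 156 * 0.0859 = 13.4

13.4


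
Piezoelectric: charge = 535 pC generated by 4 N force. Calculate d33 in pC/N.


d33 = 535 / 4 = 133.8 pC/N

133.8


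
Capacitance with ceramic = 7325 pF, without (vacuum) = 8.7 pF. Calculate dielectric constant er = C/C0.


er = 7325 / 8.7 = 841.95

841.95


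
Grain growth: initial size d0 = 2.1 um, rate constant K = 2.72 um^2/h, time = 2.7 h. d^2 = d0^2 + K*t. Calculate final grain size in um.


d^2 = 2.1^2 + 2.72*2.7 = 11.754
d = sqrt(11.754) = 3.43 um

3.43


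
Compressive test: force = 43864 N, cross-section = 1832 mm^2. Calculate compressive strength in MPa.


CS = 43864 / 1832 = 23.9 MPa

23.9


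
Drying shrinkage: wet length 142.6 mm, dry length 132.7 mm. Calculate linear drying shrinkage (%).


DS = (142.6 - 132.7) / 142.6 * 100 = 6.94%

6.94


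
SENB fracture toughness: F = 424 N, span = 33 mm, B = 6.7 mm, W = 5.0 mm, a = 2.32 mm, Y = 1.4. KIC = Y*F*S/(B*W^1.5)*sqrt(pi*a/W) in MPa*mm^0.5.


KIC = 1.4*424*33/(6.7*5.0^1.5)*sqrt(pi*2.32/5.0) = 315.73

315.73


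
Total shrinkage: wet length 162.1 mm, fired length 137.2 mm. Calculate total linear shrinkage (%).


TS = (162.1 - 137.2) / 162.1 * 100 = 15.36%

15.36


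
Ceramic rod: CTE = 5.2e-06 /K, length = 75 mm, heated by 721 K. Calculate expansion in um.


dL = 5.2e-06 * 75 * 721 * 1000 = 281.19 um

281.19
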